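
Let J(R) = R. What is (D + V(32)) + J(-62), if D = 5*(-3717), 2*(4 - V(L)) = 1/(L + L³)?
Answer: -1222980801/65600 ≈ -18643.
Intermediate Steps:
V(L) = 4 - 1/(2*(L + L³))
D = -18585
(D + V(32)) + J(-62) = (-18585 + (½)*(-1 + 8*32 + 8*32³)/(32*(1 + 32²))) - 62 = (-18585 + (½)*(1/32)*(-1 + 256 + 8*32768)/(1 + 1024)) - 62 = (-18585 + (½)*(1/32)*(-1 + 256 + 262144)/1025) - 62 = (-18585 + (½)*(1/32)*(1/1025)*262399) - 62 = (-18585 + 262399/65600) - 62 = -1218913601/65600 - 62 = -1222980801/65600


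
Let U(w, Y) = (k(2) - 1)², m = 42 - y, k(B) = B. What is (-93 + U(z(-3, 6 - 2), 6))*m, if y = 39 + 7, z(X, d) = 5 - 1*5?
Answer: 368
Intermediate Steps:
z(X, d) = 0 (z(X, d) = 5 - 5 = 0)
y = 46
m = -4 (m = 42 - 1*46 = 42 - 46 = -4)
U(w, Y) = 1 (U(w, Y) = (2 - 1)² = 1² = 1)
(-93 + U(z(-3, 6 - 2), 6))*m = (-93 + 1)*(-4) = -92*(-4) = 368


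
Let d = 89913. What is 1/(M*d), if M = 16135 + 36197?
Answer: 1/4705327116 ≈ 2.1253e-10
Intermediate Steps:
M = 52332
1/(M*d) = 1/(52332*89913) = (1/52332)*(1/89913) = 1/4705327116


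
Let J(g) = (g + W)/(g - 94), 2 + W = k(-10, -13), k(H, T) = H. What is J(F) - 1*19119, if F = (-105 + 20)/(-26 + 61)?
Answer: -12905224/675 ≈ -19119.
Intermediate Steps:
W = -12 (W = -2 - 10 = -12)
F = -17/7 (F = -85/35 = -85*1/35 = -17/7 ≈ -2.4286)
J(g) = (-12 + g)/(-94 + g) (J(g) = (g - 12)/(g - 94) = (-12 + g)/(-94 + g))
J(F) - 1*19119 = (-12 - 17/7)/(-94 - 17/7) - 1*19119 = -101/7/(-675/7) - 19119 = -7/675*(-101/7) - 19119 = 101/675 - 19119 = -12905224/675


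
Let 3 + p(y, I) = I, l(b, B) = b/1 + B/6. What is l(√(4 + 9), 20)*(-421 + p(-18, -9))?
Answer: -4330/3 - 433*√13 ≈ -3004.5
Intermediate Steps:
l(b, B) = b + B/6 (l(b, B) = b*1 + B*(⅙) = b + B/6)
p(y, I) = -3 + I
l(√(4 + 9), 20)*(-421 + p(-18, -9)) = (√(4 + 9) + (⅙)*20)*(-421 + (-3 - 9)) = (√13 + 10/3)*(-421 - 12) = (10/3 + √13)*(-433) = -4330/3 - 433*√13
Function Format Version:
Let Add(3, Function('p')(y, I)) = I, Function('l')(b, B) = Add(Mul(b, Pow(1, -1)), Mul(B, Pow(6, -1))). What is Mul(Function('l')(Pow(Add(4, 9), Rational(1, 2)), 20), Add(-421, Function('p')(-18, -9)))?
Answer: Add(Rational(-4330, 3), Mul(-433, Pow(13, Rational(1, 2)))) ≈ -3004.5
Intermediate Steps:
Function('l')(b, B) = Add(b, Mul(Rational(1, 6), B)) (Function('l')(b, B) = Add(Mul(b, 1), Mul(B, Rational(1, 6))) = Add(b, Mul(Rational(1, 6), B)))
Function('p')(y, I) = Add(-3, I)
Mul(Function('l')(Pow(Add(4, 9), Rational(1, 2)), 20), Add(-421, Function('p')(-18, -9))) = Mul(Add(Pow(Add(4, 9), Rational(1, 2)), Mul(Rational(1, 6), 20)), Add(-421, Add(-3, -9))) = Mul(Add(Pow(13, Rational(1, 2)), Rational(10, 3)), Add(-421, -12)) = Mul(Add(Rational(10, 3), Pow(13, Rational(1, 2))), -433) = Add(Rational(-4330, 3), Mul(-433, Pow(13, Rational(1, 2))))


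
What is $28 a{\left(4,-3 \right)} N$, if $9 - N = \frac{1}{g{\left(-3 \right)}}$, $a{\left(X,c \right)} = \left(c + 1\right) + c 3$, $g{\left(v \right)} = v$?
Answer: $- \frac{8624}{3} \approx -2874.7$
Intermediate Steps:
$a{\left(X,c \right)} = 1 + 4 c$ ($a{\left(X,c \right)} = \left(1 + c\right) + 3 c = 1 + 4 c$)
$N = \frac{28}{3}$ ($N = 9 - \frac{1}{-3} = 9 - - \frac{1}{3} = 9 + \frac{1}{3} = \frac{28}{3} \approx 9.3333$)
$28 a{\left(4,-3 \right)} N = 28 \left(1 + 4 \left(-3\right)\right) \frac{28}{3} = 28 \left(1 - 12\right) \frac{28}{3} = 28 \left(-11\right) \frac{28}{3} = \left(-308\right) \frac{28}{3} = - \frac{8624}{3}$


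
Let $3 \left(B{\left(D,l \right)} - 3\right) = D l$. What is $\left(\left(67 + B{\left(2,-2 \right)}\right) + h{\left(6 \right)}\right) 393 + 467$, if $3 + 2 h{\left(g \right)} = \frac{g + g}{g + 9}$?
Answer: $\frac{270207}{10} \approx 27021.0$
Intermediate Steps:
$h{\left(g \right)} = - \frac{3}{2} + \frac{g}{9 + g}$ ($h{\left(g \right)} = - \frac{3}{2} + \frac{\left(g + g\right) \frac{1}{g + 9}}{2} = - \frac{3}{2} + \frac{2 g \frac{1}{9 + g}}{2} = - \frac{3}{2} + \frac{g}{9 + g}$)
$B{\left(D,l \right)} = 3 + \frac{D l}{3}$
$\left(\left(67 + B{\left(2,-2 \right)}\right) + h{\left(6 \right)}\right) 393 + 467 = \left(\left(67 + \left(3 + \frac{1}{3} \cdot 2 \left(-2\right)\right)\right) + \frac{-27 - 6}{2 \left(9 + 6\right)}\right) 393 + 467 = \left(\left(67 + \left(3 - \frac{4}{3}\right)\right) + \frac{-27 - 6}{2 \cdot 15}\right) 393 + 467 = \left(\left(67 + \frac{5}{3}\right) + \frac{1}{2} \cdot \frac{1}{15} \left(-33\right)\right) 393 + 467 = \left(\frac{206}{3} - \frac{11}{10}\right) 393 + 467 = \frac{2027}{30} \cdot 393 + 467 = \frac{265537}{10} + 467 = \frac{270207}{10}$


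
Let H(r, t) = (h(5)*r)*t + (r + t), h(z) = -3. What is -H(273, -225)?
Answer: -184323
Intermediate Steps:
H(r, t) = r + t - 3*r*t (H(r, t) = (-3*r)*t + (r + t) = -3*r*t + (r + t) = r + t - 3*r*t)
-H(273, -225) = -(273 - 225 - 3*273*(-225)) = -(273 - 225 + 184275) = -1*184323 = -184323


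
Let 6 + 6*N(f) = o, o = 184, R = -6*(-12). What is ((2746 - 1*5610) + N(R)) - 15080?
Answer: -53743/3 ≈ -17914.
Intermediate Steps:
R = 72
N(f) = 89/3 (N(f) = -1 + (⅙)*184 = -1 + 92/3 = 89/3)
((2746 - 1*5610) + N(R)) - 15080 = ((2746 - 1*5610) + 89/3) - 15080 = ((2746 - 5610) + 89/3) - 15080 = (-2864 + 89/3) - 15080 = -8503/3 - 15080 = -53743/3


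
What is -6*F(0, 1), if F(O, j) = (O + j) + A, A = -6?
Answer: 30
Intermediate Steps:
F(O, j) = -6 + O + j (F(O, j) = (O + j) - 6 = -6 + O + j)
-6*F(0, 1) = -6*(-6 + 0 + 1) = -6*(-5) = 30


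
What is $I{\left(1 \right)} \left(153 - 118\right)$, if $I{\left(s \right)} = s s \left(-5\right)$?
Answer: $-175$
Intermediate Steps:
$I{\left(s \right)} = - 5 s^{2}$ ($I{\left(s \right)} = s^{2} \left(-5\right) = - 5 s^{2}$)
$I{\left(1 \right)} \left(153 - 118\right) = - 5 \cdot 1^{2} \left(153 - 118\right) = \left(-5\right) 1 \cdot 35 = \left(-5\right) 35 = -175$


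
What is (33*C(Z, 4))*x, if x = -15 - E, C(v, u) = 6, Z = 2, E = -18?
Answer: 594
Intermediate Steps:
x = 3 (x = -15 - 1*(-18) = -15 + 18 = 3)
(33*C(Z, 4))*x = (33*6)*3 = 198*3 = 594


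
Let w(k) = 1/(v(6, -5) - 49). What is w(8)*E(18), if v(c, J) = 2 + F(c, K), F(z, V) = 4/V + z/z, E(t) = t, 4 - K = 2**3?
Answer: -18/47 ≈ -0.38298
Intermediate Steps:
K = -4 (K = 4 - 1*2**3 = 4 - 1*8 = 4 - 8 = -4)
F(z, V) = 1 + 4/V (F(z, V) = 4/V + 1 = 1 + 4/V)
v(c, J) = 2 (v(c, J) = 2 + (4 - 4)/(-4) = 2 - 1/4*0 = 2 + 0 = 2)
w(k) = -1/47 (w(k) = 1/(2 - 49) = 1/(-47) = -1/47)
w(8)*E(18) = -1/47*18 = -18/47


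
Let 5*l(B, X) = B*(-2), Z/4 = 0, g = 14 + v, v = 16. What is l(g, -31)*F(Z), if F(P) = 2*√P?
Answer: 0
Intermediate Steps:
g = 30 (g = 14 + 16 = 30)
Z = 0 (Z = 4*0 = 0)
l(B, X) = -2*B/5 (l(B, X) = (B*(-2))/5 = (-2*B)/5 = -2*B/5)
l(g, -31)*F(Z) = (-⅖*30)*(2*√0) = -24*0 = -12*0 = 0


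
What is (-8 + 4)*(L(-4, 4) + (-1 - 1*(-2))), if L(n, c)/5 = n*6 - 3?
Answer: 536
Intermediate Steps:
L(n, c) = -15 + 30*n (L(n, c) = 5*(n*6 - 3) = 5*(6*n - 3) = 5*(-3 + 6*n) = -15 + 30*n)
(-8 + 4)*(L(-4, 4) + (-1 - 1*(-2))) = (-8 + 4)*((-15 + 30*(-4)) + (-1 - 1*(-2))) = -4*((-15 - 120) + (-1 + 2)) = -4*(-135 + 1) = -4*(-134) = 536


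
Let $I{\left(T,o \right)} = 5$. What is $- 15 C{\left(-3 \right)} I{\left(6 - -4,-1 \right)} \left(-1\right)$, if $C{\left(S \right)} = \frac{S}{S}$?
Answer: $75$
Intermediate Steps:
$C{\left(S \right)} = 1$
$- 15 C{\left(-3 \right)} I{\left(6 - -4,-1 \right)} \left(-1\right) = \left(-15\right) 1 \cdot 5 \left(-1\right) = \left(-15\right) \left(-5\right) = 75$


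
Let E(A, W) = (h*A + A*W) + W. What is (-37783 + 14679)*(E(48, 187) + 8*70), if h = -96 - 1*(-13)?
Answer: -132593856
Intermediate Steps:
h = -83 (h = -96 + 13 = -83)
E(A, W) = W - 83*A + A*W (E(A, W) = (-83*A + A*W) + W = W - 83*A + A*W)
(-37783 + 14679)*(E(48, 187) + 8*70) = (-37783 + 14679)*((187 - 83*48 + 48*187) + 8*70) = -23104*((187 - 3984 + 8976) + 560) = -23104*(5179 + 560) = -23104*5739 = -132593856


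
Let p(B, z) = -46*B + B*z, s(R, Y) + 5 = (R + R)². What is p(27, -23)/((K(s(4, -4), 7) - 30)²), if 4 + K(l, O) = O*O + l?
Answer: -1863/5476 ≈ -0.34021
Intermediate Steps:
s(R, Y) = -5 + 4*R² (s(R, Y) = -5 + (R + R)² = -5 + (2*R)² = -5 + 4*R²)
K(l, O) = -4 + l + O² (K(l, O) = -4 + (O*O + l) = -4 + (O² + l) = -4 + (l + O²) = -4 + l + O²)
p(27, -23)/((K(s(4, -4), 7) - 30)²) = (27*(-46 - 23))/(((-4 + (-5 + 4*4²) + 7²) - 30)²) = (27*(-69))/(((-4 + (-5 + 4*16) + 49) - 30)²) = -1863/((-4 + (-5 + 64) + 49) - 30)² = -1863/((-4 + 59 + 49) - 30)² = -1863/(104 - 30)² = -1863/(74²) = -1863/5476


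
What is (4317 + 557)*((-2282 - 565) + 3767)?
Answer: 4484080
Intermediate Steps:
(4317 + 557)*((-2282 - 565) + 3767) = 4874*(-2847 + 3767) = 4874*920 = 4484080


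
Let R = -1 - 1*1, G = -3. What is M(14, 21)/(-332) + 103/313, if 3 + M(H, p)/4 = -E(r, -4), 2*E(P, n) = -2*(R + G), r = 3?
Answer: 11053/25979 ≈ 0.42546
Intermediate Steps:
R = -2 (R = -1 - 1 = -2)
E(P, n) = 5 (E(P, n) = (-2*(-2 - 3))/2 = (-2*(-5))/2 = (½)*10 = 5)
M(H, p) = -32 (M(H, p) = -12 + 4*(-1*5) = -12 + 4*(-5) = -12 - 20 = -32)
M(14, 21)/(-332) + 103/313 = -32/(-332) + 103/313 = -32*(-1/332) + 103*(1/313) = 8/83 + 103/313 = 11053/25979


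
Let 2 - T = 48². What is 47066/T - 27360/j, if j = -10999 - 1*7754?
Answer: -7189877/378679 ≈ -18.987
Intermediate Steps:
j = -18753 (j = -10999 - 7754 = -18753)
T = -2302 (T = 2 - 1*48² = 2 - 1*2304 = 2 - 2304 = -2302)
47066/T - 27360/j = 47066/(-2302) - 27360/(-18753) = 47066*(-1/2302) - 27360*(-1/18753) = -23533/1151 + 480/329 = -7189877/378679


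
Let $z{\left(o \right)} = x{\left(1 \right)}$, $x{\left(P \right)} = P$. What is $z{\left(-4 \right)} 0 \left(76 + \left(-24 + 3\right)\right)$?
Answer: $0$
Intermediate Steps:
$z{\left(o \right)} = 1$
$z{\left(-4 \right)} 0 \left(76 + \left(-24 + 3\right)\right) = 1 \cdot 0 \left(76 + \left(-24 + 3\right)\right) = 0 \left(76 - 21\right) = 0 \cdot 55 = 0$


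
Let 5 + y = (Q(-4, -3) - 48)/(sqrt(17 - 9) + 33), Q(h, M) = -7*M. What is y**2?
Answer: 39645448/1168561 - 679968*sqrt(2)/1168561 ≈ 33.104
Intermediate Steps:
y = -5 - 27/(33 + 2*sqrt(2)) (y = -5 + (-7*(-3) - 48)/(sqrt(17 - 9) + 33) = -5 + (21 - 48)/(sqrt(8) + 33) = -5 - 27/(2*sqrt(2) + 33) = -5 - 27/(33 + 2*sqrt(2)) ≈ -5.7536)
y**2 = (-6296/1081 + 54*sqrt(2)/1081)**2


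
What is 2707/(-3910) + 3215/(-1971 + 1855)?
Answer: -6442331/226780 ≈ -28.408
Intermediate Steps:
2707/(-3910) + 3215/(-1971 + 1855) = 2707*(-1/3910) + 3215/(-116) = -2707/3910 + 3215*(-1/116) = -2707/3910 - 3215/116 = -6442331/226780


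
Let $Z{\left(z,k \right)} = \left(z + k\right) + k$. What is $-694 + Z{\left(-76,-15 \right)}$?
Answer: $-800$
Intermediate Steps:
$Z{\left(z,k \right)} = z + 2 k$ ($Z{\left(z,k \right)} = \left(k + z\right) + k = z + 2 k$)
$-694 + Z{\left(-76,-15 \right)} = -694 + \left(-76 + 2 \left(-15\right)\right) = -694 - 106 = -800$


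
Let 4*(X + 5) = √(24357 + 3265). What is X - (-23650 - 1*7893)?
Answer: 31538 + √27622/4 ≈ 31580.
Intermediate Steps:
X = -5 + √27622/4 (X = -5 + √(24357 + 3265)/4 = -5 + √27622/4 ≈ 36.550)
X - (-23650 - 1*7893) = (-5 + √27622/4) - (-23650 - 1*7893) = (-5 + √27622/4) - (-23650 - 7893) = (-5 + √27622/4) - 1*(-31543) = (-5 + √27622/4) + 31543 = 31538 + √27622/4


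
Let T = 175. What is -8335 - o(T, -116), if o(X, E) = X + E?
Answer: -8394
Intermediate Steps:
o(X, E) = E + X
-8335 - o(T, -116) = -8335 - (-116 + 175) = -8335 - 1*59 = -8335 - 59 = -8394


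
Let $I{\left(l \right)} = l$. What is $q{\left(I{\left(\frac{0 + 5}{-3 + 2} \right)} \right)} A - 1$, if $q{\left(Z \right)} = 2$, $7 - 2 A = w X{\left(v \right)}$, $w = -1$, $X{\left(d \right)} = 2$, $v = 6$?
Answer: $8$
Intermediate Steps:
$A = \frac{9}{2}$ ($A = \frac{7}{2} - \frac{\left(-1\right) 2}{2} = \frac{7}{2} - -1 = \frac{7}{2} + 1 = \frac{9}{2} \approx 4.5$)
$q{\left(I{\left(\frac{0 + 5}{-3 + 2} \right)} \right)} A - 1 = 2 \cdot \frac{9}{2} - 1 = 9 - 1 = 8$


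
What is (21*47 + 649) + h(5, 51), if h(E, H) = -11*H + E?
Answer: 1080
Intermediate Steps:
h(E, H) = E - 11*H
(21*47 + 649) + h(5, 51) = (21*47 + 649) + (5 - 11*51) = (987 + 649) + (5 - 561) = 1636 - 556 = 1080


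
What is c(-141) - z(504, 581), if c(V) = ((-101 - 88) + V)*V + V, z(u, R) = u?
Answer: 45885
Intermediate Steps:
c(V) = V + V*(-189 + V) (c(V) = (-189 + V)*V + V = V*(-189 + V) + V = V + V*(-189 + V))
c(-141) - z(504, 581) = -141*(-188 - 141) - 1*504 = -141*(-329) - 504 = 46389 - 504 = 45885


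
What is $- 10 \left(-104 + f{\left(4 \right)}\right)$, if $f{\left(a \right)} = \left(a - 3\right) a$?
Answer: $1000$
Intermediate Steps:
$f{\left(a \right)} = a \left(-3 + a\right)$ ($f{\left(a \right)} = \left(-3 + a\right) a = a \left(-3 + a\right)$)
$- 10 \left(-104 + f{\left(4 \right)}\right) = - 10 \left(-104 + 4 \left(-3 + 4\right)\right) = - 10 \left(-104 + 4 \cdot 1\right) = - 10 \left(-104 + 4\right) = \left(-10\right) \left(-100\right) = 1000$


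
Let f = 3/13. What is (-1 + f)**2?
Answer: 100/169 ≈ 0.59172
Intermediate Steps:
f = 3/13 (f = 3*(1/13) = 3/13 ≈ 0.23077)
(-1 + f)**2 = (-1 + 3/13)**2 = (-10/13)**2 = 100/169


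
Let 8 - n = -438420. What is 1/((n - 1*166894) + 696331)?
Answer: 1/967865 ≈ 1.0332e-6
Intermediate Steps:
n = 438428 (n = 8 - 1*(-438420) = 8 + 438420 = 438428)
1/((n - 1*166894) + 696331) = 1/((438428 - 1*166894) + 696331) = 1/((438428 - 166894) + 696331) = 1/(271534 + 696331) = 1/967865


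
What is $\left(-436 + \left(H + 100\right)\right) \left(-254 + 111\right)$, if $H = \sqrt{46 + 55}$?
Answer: $48048 - 143 \sqrt{101} \approx 46611.0$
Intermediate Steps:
$H = \sqrt{101} \approx 10.05$
$\left(-436 + \left(H + 100\right)\right) \left(-254 + 111\right) = \left(-436 + \left(\sqrt{101} + 100\right)\right) \left(-254 + 111\right) = \left(-436 + \left(100 + \sqrt{101}\right)\right) \left(-143\right) = \left(-336 + \sqrt{101}\right) \left(-143\right) = 48048 - 143 \sqrt{101}$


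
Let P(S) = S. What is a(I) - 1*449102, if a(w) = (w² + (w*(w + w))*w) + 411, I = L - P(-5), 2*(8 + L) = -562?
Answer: -46180643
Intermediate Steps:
L = -289 (L = -8 + (½)*(-562) = -8 - 281 = -289)
I = -284 (I = -289 - 1*(-5) = -289 + 5 = -284)
a(w) = 411 + w² + 2*w³ (a(w) = (w² + (w*(2*w))*w) + 411 = (w² + (2*w²)*w) + 411 = (w² + 2*w³) + 411 = 411 + w² + 2*w³)
a(I) - 1*449102 = (411 + (-284)² + 2*(-284)³) - 1*449102 = (411 + 80656 + 2*(-22906304)) - 449102 = (411 + 80656 - 45812608) - 449102 = -45731541 - 449102 = -46180643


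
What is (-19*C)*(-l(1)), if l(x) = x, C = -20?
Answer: -380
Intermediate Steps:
(-19*C)*(-l(1)) = (-19*(-20))*(-1*1) = 380*(-1) = -380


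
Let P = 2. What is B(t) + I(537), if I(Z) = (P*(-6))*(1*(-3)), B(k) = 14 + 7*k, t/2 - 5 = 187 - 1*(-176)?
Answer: 5202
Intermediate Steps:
t = 736 (t = 10 + 2*(187 - 1*(-176)) = 10 + 2*(187 + 176) = 10 + 2*363 = 10 + 726 = 736)
I(Z) = 36 (I(Z) = (2*(-6))*(1*(-3)) = -12*(-3) = 36)
B(t) + I(537) = (14 + 7*736) + 36 = (14 + 5152) + 36 = 5166 + 36 = 5202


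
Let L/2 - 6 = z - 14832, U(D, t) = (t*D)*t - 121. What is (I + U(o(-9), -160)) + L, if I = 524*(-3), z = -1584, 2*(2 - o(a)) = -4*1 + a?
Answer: 183087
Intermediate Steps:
o(a) = 4 - a/2 (o(a) = 2 - (-4*1 + a)/2 = 2 - (-4 + a)/2 = 2 + (2 - a/2) = 4 - a/2)
U(D, t) = -121 + D*t² (U(D, t) = (D*t)*t - 121 = D*t² - 121 = -121 + D*t²)
L = -32820 (L = 12 + 2*(-1584 - 14832) = 12 + 2*(-16416) = 12 - 32832 = -32820)
I = -1572
(I + U(o(-9), -160)) + L = (-1572 + (-121 + (4 - ½*(-9))*(-160)²)) - 32820 = (-1572 + (-121 + (4 + 9/2)*25600)) - 32820 = (-1572 + (-121 + (17/2)*25600)) - 32820 = (-1572 + (-121 + 217600)) - 32820 = (-1572 + 217479) - 32820 = 215907 - 32820 = 183087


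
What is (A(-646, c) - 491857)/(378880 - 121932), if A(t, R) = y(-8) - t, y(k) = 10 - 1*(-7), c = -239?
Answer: -245597/128474 ≈ -1.9116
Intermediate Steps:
y(k) = 17 (y(k) = 10 + 7 = 17)
A(t, R) = 17 - t
(A(-646, c) - 491857)/(378880 - 121932) = ((17 - 1*(-646)) - 491857)/(378880 - 121932) = ((17 + 646) - 491857)/256948 = (663 - 491857)*(1/256948) = -491194*1/256948 = -245597/128474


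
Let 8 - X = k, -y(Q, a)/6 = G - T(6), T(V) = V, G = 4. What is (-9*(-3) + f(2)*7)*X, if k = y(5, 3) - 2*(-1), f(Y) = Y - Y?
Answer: -162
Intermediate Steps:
f(Y) = 0
y(Q, a) = 12 (y(Q, a) = -6*(4 - 1*6) = -6*(4 - 6) = -6*(-2) = 12)
k = 14 (k = 12 - 2*(-1) = 12 + 2 = 14)
X = -6 (X = 8 - 1*14 = 8 - 14 = -6)
(-9*(-3) + f(2)*7)*X = (-9*(-3) + 0*7)*(-6) = (27 + 0)*(-6) = 27*(-6) = -162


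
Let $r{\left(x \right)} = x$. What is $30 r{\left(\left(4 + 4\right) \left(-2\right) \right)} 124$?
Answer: $-59520$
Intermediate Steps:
$30 r{\left(\left(4 + 4\right) \left(-2\right) \right)} 124 = 30 \left(4 + 4\right) \left(-2\right) 124 = 30 \cdot 8 \left(-2\right) 124 = 30 \left(-16\right) 124 = \left(-480\right) 124 = -59520$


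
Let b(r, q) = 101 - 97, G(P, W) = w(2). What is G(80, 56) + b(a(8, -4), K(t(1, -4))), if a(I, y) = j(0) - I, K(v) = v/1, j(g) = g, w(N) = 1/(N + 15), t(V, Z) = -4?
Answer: 69/17 ≈ 4.0588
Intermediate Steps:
w(N) = 1/(15 + N)
G(P, W) = 1/17 (G(P, W) = 1/(15 + 2) = 1/17)
K(v) = v (K(v) = v*1 = v)
a(I, y) = -I (a(I, y) = 0 - I = -I)
b(r, q) = 4
G(80, 56) + b(a(8, -4), K(t(1, -4))) = 1/17 + 4 = 69/17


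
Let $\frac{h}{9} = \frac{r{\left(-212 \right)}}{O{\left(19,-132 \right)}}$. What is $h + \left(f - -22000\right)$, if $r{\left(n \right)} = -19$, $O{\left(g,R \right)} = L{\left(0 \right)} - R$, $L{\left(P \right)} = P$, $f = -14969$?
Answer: $\frac{309307}{44} \approx 7029.7$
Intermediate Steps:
$O{\left(g,R \right)} = - R$ ($O{\left(g,R \right)} = 0 - R = - R$)
$h = - \frac{57}{44}$ ($h = 9 \left(- \frac{19}{\left(-1\right) \left(-132\right)}\right) = 9 \left(- \frac{19}{132}\right) = - \frac{57}{44} \approx -1.2955$)
$h + \left(f - -22000\right) = - \frac{57}{44} - -7031 = - \frac{57}{44} + \left(-14969 + 22000\right) = - \frac{57}{44} + 7031 = \frac{309307}{44}$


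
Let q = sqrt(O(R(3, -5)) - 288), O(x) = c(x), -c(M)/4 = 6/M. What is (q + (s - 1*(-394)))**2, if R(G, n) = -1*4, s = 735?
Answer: (1129 + I*sqrt(282))**2 ≈ 1.2744e+6 + 37918.0*I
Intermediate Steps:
c(M) = -24/M
R(G, n) = -4
O(x) = -24/x
q = I*sqrt(282) (q = sqrt(-24/(-4) - 288) = sqrt(-24*(-1/4) - 288) = sqrt(6 - 288) = sqrt(-282) = I*sqrt(282) ≈ 16.793*I)
(q + (s - 1*(-394)))**2 = (I*sqrt(282) + (735 - 1*(-394)))**2 = (I*sqrt(282) + (735 + 394))**2 = (I*sqrt(282) + 1129)**2 = (1129 + I*sqrt(282))**2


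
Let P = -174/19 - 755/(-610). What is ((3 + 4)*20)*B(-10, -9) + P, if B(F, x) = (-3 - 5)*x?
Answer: 23347081/2318 ≈ 10072.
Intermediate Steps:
P = -18359/2318 (P = -174*1/19 - 755*(-1/610) = -174/19 + 151/122 = -18359/2318 ≈ -7.9202)
B(F, x) = -8*x
((3 + 4)*20)*B(-10, -9) + P = ((3 + 4)*20)*(-8*(-9)) - 18359/2318 = (7*20)*72 - 18359/2318 = 140*72 - 18359/2318 = 10080 - 18359/2318 = 23347081/2318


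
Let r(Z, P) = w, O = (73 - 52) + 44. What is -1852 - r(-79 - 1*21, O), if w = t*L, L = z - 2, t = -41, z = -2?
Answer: -2016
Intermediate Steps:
L = -4 (L = -2 - 2 = -4)
O = 65 (O = 21 + 44 = 65)
w = 164 (w = -41*(-4) = 164)
r(Z, P) = 164
-1852 - r(-79 - 1*21, O) = -1852 - 1*164 = -1852 - 164 = -2016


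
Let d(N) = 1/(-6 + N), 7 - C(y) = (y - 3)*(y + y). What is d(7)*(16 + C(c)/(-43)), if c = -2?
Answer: 701/43 ≈ 16.302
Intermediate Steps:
C(y) = 7 - 2*y*(-3 + y) (C(y) = 7 - (y - 3)*(y + y) = 7 - (-3 + y)*2*y = 7 - 2*y*(-3 + y))
d(7)*(16 + C(c)/(-43)) = (16 + (7 - 2*(-2)**2 + 6*(-2))/(-43))/(-6 + 7) = (16 + (7 - 2*4 - 12)*(-1/43))/1 = 1*(16 + (7 - 8 - 12)*(-1/43)) = 1*(16 - 13*(-1/43)) = 1*(16 + 13/43) = 1*(701/43) = 701/43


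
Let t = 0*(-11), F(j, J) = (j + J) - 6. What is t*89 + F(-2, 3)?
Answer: -5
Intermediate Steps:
F(j, J) = -6 + J + j (F(j, J) = (J + j) - 6 = -6 + J + j)
t = 0
t*89 + F(-2, 3) = 0*89 + (-6 + 3 - 2) = 0 - 5 = -5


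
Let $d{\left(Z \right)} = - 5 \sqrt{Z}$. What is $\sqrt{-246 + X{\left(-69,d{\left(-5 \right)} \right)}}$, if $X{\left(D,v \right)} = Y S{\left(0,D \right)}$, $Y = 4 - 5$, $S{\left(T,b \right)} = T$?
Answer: $i \sqrt{246} \approx 15.684 i$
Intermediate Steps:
$Y = -1$
$X{\left(D,v \right)} = 0$ ($X{\left(D,v \right)} = \left(-1\right) 0 = 0$)
$\sqrt{-246 + X{\left(-69,d{\left(-5 \right)} \right)}} = \sqrt{-246 + 0} = \sqrt{-246} = i \sqrt{246}$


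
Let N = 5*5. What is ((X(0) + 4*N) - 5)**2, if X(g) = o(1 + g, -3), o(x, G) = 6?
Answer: 10201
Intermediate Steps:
X(g) = 6
N = 25
((X(0) + 4*N) - 5)**2 = ((6 + 4*25) - 5)**2 = ((6 + 100) - 5)**2 = (106 - 5)**2 = 101**2 = 10201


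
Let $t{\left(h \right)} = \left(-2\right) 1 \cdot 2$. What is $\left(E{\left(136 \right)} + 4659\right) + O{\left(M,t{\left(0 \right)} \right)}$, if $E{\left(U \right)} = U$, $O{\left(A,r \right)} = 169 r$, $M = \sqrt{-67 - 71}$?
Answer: $4119$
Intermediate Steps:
$t{\left(h \right)} = -4$ ($t{\left(h \right)} = \left(-2\right) 2 = -4$)
$M = i \sqrt{138}$ ($M = \sqrt{-138} = i \sqrt{138} \approx 11.747 i$)
$\left(E{\left(136 \right)} + 4659\right) + O{\left(M,t{\left(0 \right)} \right)} = \left(136 + 4659\right) + 169 \left(-4\right) = 4795 - 676 = 4119$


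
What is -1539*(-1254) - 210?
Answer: 1929696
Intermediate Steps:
-1539*(-1254) - 210 = 1929906 - 210 = 1929696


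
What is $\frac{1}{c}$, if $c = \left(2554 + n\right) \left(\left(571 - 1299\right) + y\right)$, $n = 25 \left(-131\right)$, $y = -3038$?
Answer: $\frac{1}{2715286} \approx 3.6829 \cdot 10^{-7}$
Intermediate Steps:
$n = -3275$
$c = 2715286$ ($c = \left(2554 - 3275\right) \left(\left(571 - 1299\right) - 3038\right) = - 721 \left(-728 - 3038\right) = \left(-721\right) \left(-3766\right) = 2715286$)
$\frac{1}{c} = \frac{1}{2715286}$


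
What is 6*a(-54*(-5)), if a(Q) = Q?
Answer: 1620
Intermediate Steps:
6*a(-54*(-5)) = 6*(-54*(-5)) = 6*270 = 1620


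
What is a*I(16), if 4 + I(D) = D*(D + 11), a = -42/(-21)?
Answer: 856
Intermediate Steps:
a = 2 (a = -42*(-1/21) = 2)
I(D) = -4 + D*(11 + D) (I(D) = -4 + D*(D + 11) = -4 + D*(11 + D))
a*I(16) = 2*(-4 + 16² + 11*16) = 2*(-4 + 256 + 176) = 2*428 = 856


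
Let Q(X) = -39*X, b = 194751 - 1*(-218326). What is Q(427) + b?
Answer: 396424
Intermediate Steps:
b = 413077 (b = 194751 + 218326 = 413077)
Q(427) + b = -39*427 + 413077 = -16653 + 413077 = 396424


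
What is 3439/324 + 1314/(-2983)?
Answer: 9832801/966492 ≈ 10.174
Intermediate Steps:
3439/324 + 1314/(-2983) = 3439*(1/324) + 1314*(-1/2983) = 3439/324 - 1314/2983 = 9832801/966492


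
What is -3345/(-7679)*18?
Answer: 60210/7679 ≈ 7.8409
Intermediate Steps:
-3345/(-7679)*18 = -3345*(-1/7679)*18 = (3345/7679)*18 = 60210/7679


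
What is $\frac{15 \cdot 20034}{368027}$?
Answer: $\frac{300510}{368027} \approx 0.81654$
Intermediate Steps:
$\frac{15 \cdot 20034}{368027} = 300510 \cdot \frac{1}{368027} = \frac{300510}{368027}$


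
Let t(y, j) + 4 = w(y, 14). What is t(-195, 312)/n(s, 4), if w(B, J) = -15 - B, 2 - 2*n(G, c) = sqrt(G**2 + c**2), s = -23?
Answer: -704/541 - 352*sqrt(545)/541 ≈ -16.491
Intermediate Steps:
n(G, c) = 1 - sqrt(G**2 + c**2)/2
t(y, j) = -19 - y (t(y, j) = -4 + (-15 - y) = -19 - y)
t(-195, 312)/n(s, 4) = (-19 - 1*(-195))/(1 - sqrt((-23)**2 + 4**2)/2) = (-19 + 195)/(1 - sqrt(529 + 16)/2) = 176/(1 - sqrt(545)/2)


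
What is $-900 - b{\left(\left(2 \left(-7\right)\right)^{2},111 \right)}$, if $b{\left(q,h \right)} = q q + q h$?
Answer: $-61072$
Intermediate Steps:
$b{\left(q,h \right)} = q^{2} + h q$
$-900 - b{\left(\left(2 \left(-7\right)\right)^{2},111 \right)} = -900 - \left(2 \left(-7\right)\right)^{2} \left(111 + \left(2 \left(-7\right)\right)^{2}\right) = -900 - \left(-14\right)^{2} \left(111 + \left(-14\right)^{2}\right) = -900 - 196 \left(111 + 196\right) = -900 - 196 \cdot 307 = -900 - 60172 = -61072$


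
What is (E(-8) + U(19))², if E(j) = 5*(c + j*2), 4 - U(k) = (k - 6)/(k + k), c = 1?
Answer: 7349521/1444 ≈ 5089.7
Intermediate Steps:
U(k) = 4 - (-6 + k)/(2*k) (U(k) = 4 - (k - 6)/(k + k) = 4 - (-6 + k)/(2*k))
E(j) = 5 + 10*j (E(j) = 5*(1 + j*2) = 5*(1 + 2*j) = 5 + 10*j)
(E(-8) + U(19))² = ((5 + 10*(-8)) + (7/2 + 3/19))² = ((5 - 80) + (7/2 + 3*(1/19)))² = (-75 + (7/2 + 3/19))² = (-75 + 139/38)² = (-2711/38)² = 7349521/1444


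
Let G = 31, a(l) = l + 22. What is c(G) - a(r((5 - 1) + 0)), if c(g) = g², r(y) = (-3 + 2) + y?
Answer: 936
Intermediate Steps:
r(y) = -1 + y
a(l) = 22 + l
c(G) - a(r((5 - 1) + 0)) = 31² - (22 + (-1 + ((5 - 1) + 0))) = 961 - (22 + (-1 + (4 + 0))) = 961 - (22 + (-1 + 4)) = 961 - (22 + 3) = 961 - 1*25 = 961 - 25 = 936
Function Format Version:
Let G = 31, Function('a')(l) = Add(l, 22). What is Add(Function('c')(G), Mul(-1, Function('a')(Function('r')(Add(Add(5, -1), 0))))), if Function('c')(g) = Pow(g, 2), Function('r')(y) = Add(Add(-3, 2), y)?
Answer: 936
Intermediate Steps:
Function('r')(y) = Add(-1, y)
Function('a')(l) = Add(22, l)
Add(Function('c')(G), Mul(-1, Function('a')(Function('r')(Add(Add(5, -1), 0))))) = Add(Pow(31, 2), Mul(-1, Add(22, Add(-1, Add(Add(5, -1), 0))))) = Add(961, Mul(-1, Add(22, Add(-1, Add(4, 0))))) = Add(961, Mul(-1, Add(22, Add(-1, 4)))) = Add(961, Mul(-1, Add(22, 3))) = Add(961, Mul(-1, 25)) = Add(961, -25) = 936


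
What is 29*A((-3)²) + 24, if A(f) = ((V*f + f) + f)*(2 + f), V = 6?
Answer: 22992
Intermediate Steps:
A(f) = 8*f*(2 + f) (A(f) = ((6*f + f) + f)*(2 + f) = (7*f + f)*(2 + f) = (8*f)*(2 + f) = 8*f*(2 + f))
29*A((-3)²) + 24 = 29*(8*(-3)²*(2 + (-3)²)) + 24 = 29*(8*9*(2 + 9)) + 24 = 29*(8*9*11) + 24 = 29*792 + 24 = 22968 + 24 = 22992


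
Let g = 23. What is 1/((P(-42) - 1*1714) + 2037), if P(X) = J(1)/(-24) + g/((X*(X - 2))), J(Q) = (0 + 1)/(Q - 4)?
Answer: 2772/895429 ≈ 0.0030957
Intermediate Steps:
J(Q) = 1/(-4 + Q)
P(X) = 1/72 + 23/(X*(-2 + X)) (P(X) = 1/((-4 + 1)*(-24)) + 23/((X*(X - 2))) = -1/24/(-3) + 23/((X*(-2 + X))) = -⅓*(-1/24) + 23*(1/(X*(-2 + X))) = 1/72 + 23/(X*(-2 + X)))
1/((P(-42) - 1*1714) + 2037) = 1/(((1/72)*(1656 + (-42)² - 2*(-42))/(-42*(-2 - 42)) - 1*1714) + 2037) = 1/(((1/72)*(-1/42)*(1656 + 1764 + 84)/(-44) - 1714) + 2037) = 1/(((1/72)*(-1/42)*(-1/44)*3504 - 1714) + 2037) = 1/((73/2772 - 1714) + 2037) = 1/(-4751135/2772 + 2037) = 1/(895429/2772) = 2772/895429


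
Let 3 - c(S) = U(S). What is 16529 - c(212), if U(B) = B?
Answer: 16738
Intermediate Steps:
c(S) = 3 - S
16529 - c(212) = 16529 - (3 - 1*212) = 16529 - (3 - 212) = 16529 - 1*(-209) = 16529 + 209 = 16738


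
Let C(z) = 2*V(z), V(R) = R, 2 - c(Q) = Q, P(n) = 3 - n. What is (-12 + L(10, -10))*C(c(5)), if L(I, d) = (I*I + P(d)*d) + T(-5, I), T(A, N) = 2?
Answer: 240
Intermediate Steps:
c(Q) = 2 - Q
L(I, d) = 2 + I**2 + d*(3 - d) (L(I, d) = (I*I + (3 - d)*d) + 2 = (I**2 + d*(3 - d)) + 2 = 2 + I**2 + d*(3 - d))
C(z) = 2*z
(-12 + L(10, -10))*C(c(5)) = (-12 + (2 + 10**2 - 1*(-10)*(-3 - 10)))*(2*(2 - 1*5)) = (-12 + (2 + 100 - 1*(-10)*(-13)))*(2*(2 - 5)) = (-12 + (2 + 100 - 130))*(2*(-3)) = (-12 - 28)*(-6) = -40*(-6) = 240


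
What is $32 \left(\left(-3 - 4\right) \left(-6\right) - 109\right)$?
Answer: $-2144$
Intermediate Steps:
$32 \left(\left(-3 - 4\right) \left(-6\right) - 109\right) = 32 \left(\left(-7\right) \left(-6\right) - 109\right) = 32 \left(42 - 109\right) = 32 \left(-67\right) = -2144$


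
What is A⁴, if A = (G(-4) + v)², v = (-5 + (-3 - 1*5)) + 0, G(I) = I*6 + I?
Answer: 7984925229121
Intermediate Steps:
G(I) = 7*I (G(I) = 6*I + I = 7*I)
v = -13 (v = (-5 + (-3 - 5)) + 0 = (-5 - 8) + 0 = -13 + 0 = -13)
A = 1681 (A = (7*(-4) - 13)² = (-28 - 13)² = (-41)² = 1681)
A⁴ = 1681⁴ = 7984925229121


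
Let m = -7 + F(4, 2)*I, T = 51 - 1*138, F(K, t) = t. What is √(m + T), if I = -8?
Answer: I*√110 ≈ 10.488*I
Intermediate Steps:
T = -87 (T = 51 - 138 = -87)
m = -23 (m = -7 + 2*(-8) = -7 - 16 = -23)
√(m + T) = √(-23 - 87) = √(-110) = I*√110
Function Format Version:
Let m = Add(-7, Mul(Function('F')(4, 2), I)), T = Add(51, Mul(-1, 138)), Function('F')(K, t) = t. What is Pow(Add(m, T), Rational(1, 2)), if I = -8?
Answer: Mul(I, Pow(110, Rational(1, 2))) ≈ Mul(10.488, I)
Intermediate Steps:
T = -87 (T = Add(51, -138) = -87)
m = -23 (m = Add(-7, Mul(2, -8)) = Add(-7, -16) = -23)
Pow(Add(m, T), Rational(1, 2)) = Pow(Add(-23, -87), Rational(1, 2)) = Pow(-110, Rational(1, 2)) = Mul(I, Pow(110, Rational(1, 2)))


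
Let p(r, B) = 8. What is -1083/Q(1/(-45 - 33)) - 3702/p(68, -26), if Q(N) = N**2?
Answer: -26357739/4 ≈ -6.5894e+6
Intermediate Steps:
-1083/Q(1/(-45 - 33)) - 3702/p(68, -26) = -1083*(-45 - 33)**2 - 3702/8 = -1083/((1/(-78))**2) - 3702*1/8 = -1083/((-1/78)**2) - 1851/4 = -1083/1/6084 - 1851/4 = -1083*6084 - 1851/4 = -6588972 - 1851/4 = -26357739/4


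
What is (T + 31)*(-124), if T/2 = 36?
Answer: -12772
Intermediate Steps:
T = 72 (T = 2*36 = 72)
(T + 31)*(-124) = (72 + 31)*(-124) = 103*(-124) = -12772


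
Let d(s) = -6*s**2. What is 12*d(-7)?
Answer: -3528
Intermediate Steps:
12*d(-7) = 12*(-6*(-7)**2) = 12*(-6*49) = 12*(-294) = -3528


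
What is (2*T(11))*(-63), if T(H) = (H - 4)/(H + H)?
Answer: -441/11 ≈ -40.091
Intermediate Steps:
T(H) = (-4 + H)/(2*H) (T(H) = (-4 + H)/((2*H)) = (-4 + H)*(1/(2*H)) = (-4 + H)/(2*H))
(2*T(11))*(-63) = (2*((½)*(-4 + 11)/11))*(-63) = (2*((½)*(1/11)*7))*(-63) = (2*(7/22))*(-63) = (7/11)*(-63) = -441/11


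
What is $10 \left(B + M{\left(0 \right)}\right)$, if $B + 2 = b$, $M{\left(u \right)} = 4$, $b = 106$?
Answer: $1080$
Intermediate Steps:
$B = 104$ ($B = -2 + 106 = 104$)
$10 \left(B + M{\left(0 \right)}\right) = 10 \left(104 + 4\right) = 10 \cdot 108 = 1080$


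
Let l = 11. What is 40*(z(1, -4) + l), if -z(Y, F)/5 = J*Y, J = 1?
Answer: 240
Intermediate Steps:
z(Y, F) = -5*Y
40*(z(1, -4) + l) = 40*(-5*1 + 11) = 40*(-5 + 11) = 40*6 = 240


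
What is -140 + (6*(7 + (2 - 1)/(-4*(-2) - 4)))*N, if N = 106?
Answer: 4471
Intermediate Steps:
-140 + (6*(7 + (2 - 1)/(-4*(-2) - 4)))*N = -140 + (6*(7 + (2 - 1)/(-4*(-2) - 4)))*106 = -140 + (6*(7 + 1/(8 - 4)))*106 = -140 + (6*(7 + 1/4))*106 = -140 + (6*(7 + 1*(¼)))*106 = -140 + (6*(7 + ¼))*106 = -140 + (6*(29/4))*106 = -140 + (87/2)*106 = -140 + 4611 = 4471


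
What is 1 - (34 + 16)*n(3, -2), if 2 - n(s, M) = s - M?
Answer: 151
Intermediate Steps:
n(s, M) = 2 + M - s (n(s, M) = 2 - (s - M) = 2 + (M - s) = 2 + M - s)
1 - (34 + 16)*n(3, -2) = 1 - (34 + 16)*(2 - 2 - 1*3) = 1 - 50*(2 - 2 - 3) = 1 - 50*(-3) = 1 - 1*(-150) = 1 + 150 = 151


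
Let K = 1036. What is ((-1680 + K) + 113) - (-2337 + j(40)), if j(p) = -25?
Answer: 1831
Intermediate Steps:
((-1680 + K) + 113) - (-2337 + j(40)) = ((-1680 + 1036) + 113) - (-2337 - 25) = (-644 + 113) - 1*(-2362) = -531 + 2362 = 1831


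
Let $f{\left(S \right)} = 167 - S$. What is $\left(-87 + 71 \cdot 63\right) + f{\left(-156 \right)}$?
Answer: $4709$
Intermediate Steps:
$\left(-87 + 71 \cdot 63\right) + f{\left(-156 \right)} = \left(-87 + 71 \cdot 63\right) + \left(167 - -156\right) = \left(-87 + 4473\right) + \left(167 + 156\right) = 4386 + 323 = 4709$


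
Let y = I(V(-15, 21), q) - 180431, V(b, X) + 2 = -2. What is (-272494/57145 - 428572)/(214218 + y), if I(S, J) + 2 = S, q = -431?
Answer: -24491019434/1930415245 ≈ -12.687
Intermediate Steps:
V(b, X) = -4 (V(b, X) = -2 - 2 = -4)
I(S, J) = -2 + S
y = -180437 (y = (-2 - 4) - 180431 = -6 - 180431 = -180437)
(-272494/57145 - 428572)/(214218 + y) = (-272494/57145 - 428572)/(214218 - 180437) = (-272494*1/57145 - 428572)/33781 = (-272494/57145 - 428572)*(1/33781) = -24491019434/57145*1/33781 = -24491019434/1930415245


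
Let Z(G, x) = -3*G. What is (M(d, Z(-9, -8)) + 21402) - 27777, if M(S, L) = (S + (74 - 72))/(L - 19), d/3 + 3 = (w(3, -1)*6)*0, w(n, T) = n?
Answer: -51007/8 ≈ -6375.9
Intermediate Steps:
d = -9 (d = -9 + 3*((3*6)*0) = -9 + 3*(18*0) = -9 + 3*0 = -9 + 0 = -9)
M(S, L) = (2 + S)/(-19 + L) (M(S, L) = (S + 2)/(-19 + L) = (2 + S)/(-19 + L))
(M(d, Z(-9, -8)) + 21402) - 27777 = ((2 - 9)/(-19 - 3*(-9)) + 21402) - 27777 = (-7/(-19 + 27) + 21402) - 27777 = (-7/8 + 21402) - 27777 = 171209/8 - 27777 = -51007/8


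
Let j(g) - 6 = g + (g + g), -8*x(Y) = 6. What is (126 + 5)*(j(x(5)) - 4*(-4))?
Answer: 10349/4 ≈ 2587.3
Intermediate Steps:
x(Y) = -3/4 (x(Y) = -1/8*6 = -3/4)
j(g) = 6 + 3*g (j(g) = 6 + (g + (g + g)) = 6 + (g + 2*g) = 6 + 3*g)
(126 + 5)*(j(x(5)) - 4*(-4)) = (126 + 5)*((6 + 3*(-3/4)) - 4*(-4)) = 131*((6 - 9/4) + 16) = 131*(15/4 + 16) = 131*(79/4) = 10349/4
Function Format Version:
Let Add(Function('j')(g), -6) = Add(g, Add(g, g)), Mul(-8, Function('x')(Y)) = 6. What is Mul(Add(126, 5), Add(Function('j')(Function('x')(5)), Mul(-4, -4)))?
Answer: Rational(10349, 4) ≈ 2587.3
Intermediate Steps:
Function('x')(Y) = Rational(-3, 4) (Function('x')(Y) = Mul(Rational(-1, 8), 6) = Rational(-3, 4))
Function('j')(g) = Add(6, Mul(3, g)) (Function('j')(g) = Add(6, Add(g, Add(g, g))) = Add(6, Add(g, Mul(2, g))) = Add(6, Mul(3, g)))
Mul(Add(126, 5), Add(Function('j')(Function('x')(5)), Mul(-4, -4))) = Mul(Add(126, 5), Add(Add(6, Mul(3, Rational(-3, 4))), Mul(-4, -4))) = Mul(131, Add(Add(6, Rational(-9, 4)), 16)) = Mul(131, Add(Rational(15, 4), 16)) = Mul(131, Rational(79, 4)) = Rational(10349, 4)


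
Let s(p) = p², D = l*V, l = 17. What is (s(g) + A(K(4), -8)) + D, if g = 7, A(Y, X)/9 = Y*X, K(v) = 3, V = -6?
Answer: -269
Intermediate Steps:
A(Y, X) = 9*X*Y (A(Y, X) = 9*(Y*X) = 9*(X*Y) = 9*X*Y)
D = -102 (D = 17*(-6) = -102)
(s(g) + A(K(4), -8)) + D = (7² + 9*(-8)*3) - 102 = (49 - 216) - 102 = -167 - 102 = -269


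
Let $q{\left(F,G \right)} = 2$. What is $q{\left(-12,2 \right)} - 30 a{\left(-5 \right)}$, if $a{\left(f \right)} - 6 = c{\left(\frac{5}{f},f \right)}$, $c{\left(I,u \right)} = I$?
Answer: $-148$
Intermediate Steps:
$a{\left(f \right)} = 6 + \frac{5}{f}$
$q{\left(-12,2 \right)} - 30 a{\left(-5 \right)} = 2 - 30 \left(6 + \frac{5}{-5}\right) = 2 - 30 \left(6 + 5 \left(- \frac{1}{5}\right)\right) = 2 - 30 \left(6 - 1\right) = 2 - 150 = -148$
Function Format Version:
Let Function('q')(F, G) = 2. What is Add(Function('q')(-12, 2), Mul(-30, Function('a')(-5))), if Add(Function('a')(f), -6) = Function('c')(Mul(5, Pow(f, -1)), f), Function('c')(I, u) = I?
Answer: -148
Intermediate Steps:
Function('a')(f) = Add(6, Mul(5, Pow(f, -1)))
Add(Function('q')(-12, 2), Mul(-30, Function('a')(-5))) = Add(2, Mul(-30, Add(6, Mul(5, Pow(-5, -1))))) = Add(2, Mul(-30, Add(6, Mul(5, Rational(-1, 5))))) = Add(2, Mul(-30, Add(6, -1))) = Add(2, Mul(-30, 5)) = Add(2, -150) = -148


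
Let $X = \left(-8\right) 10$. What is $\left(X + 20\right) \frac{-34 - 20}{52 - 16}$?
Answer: $90$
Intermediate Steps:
$X = -80$
$\left(X + 20\right) \frac{-34 - 20}{52 - 16} = \left(-80 + 20\right) \frac{-34 - 20}{52 - 16} = - 60 \left(- \frac{54}{36}\right) = - 60 \left(\left(-54\right) \frac{1}{36}\right) = \left(-60\right) \left(- \frac{3}{2}\right) = 90$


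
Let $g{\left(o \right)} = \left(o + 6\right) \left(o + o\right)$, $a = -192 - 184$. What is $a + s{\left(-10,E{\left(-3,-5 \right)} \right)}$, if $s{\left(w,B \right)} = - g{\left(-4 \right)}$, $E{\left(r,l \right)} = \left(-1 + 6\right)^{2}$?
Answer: $-360$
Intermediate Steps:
$a = -376$ ($a = -192 - 184 = -376$)
$E{\left(r,l \right)} = 25$ ($E{\left(r,l \right)} = 5^{2} = 25$)
$g{\left(o \right)} = 2 o \left(6 + o\right)$ ($g{\left(o \right)} = \left(6 + o\right) 2 o = 2 o \left(6 + o\right)$)
$s{\left(w,B \right)} = 16$ ($s{\left(w,B \right)} = - 2 \left(-4\right) \left(6 - 4\right) = - 2 \left(-4\right) 2 = \left(-1\right) \left(-16\right) = 16$)
$a + s{\left(-10,E{\left(-3,-5 \right)} \right)} = -376 + 16 = -360$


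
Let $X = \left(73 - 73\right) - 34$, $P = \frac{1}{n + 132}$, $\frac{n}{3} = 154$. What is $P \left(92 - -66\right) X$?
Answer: $- \frac{2686}{297} \approx -9.0438$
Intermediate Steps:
$n = 462$ ($n = 3 \cdot 154 = 462$)
$P = \frac{1}{594}$ ($P = \frac{1}{462 + 132} = \frac{1}{594} \approx 0.0016835$)
$X = -34$ ($X = 0 - 34 = -34$)
$P \left(92 - -66\right) X = \frac{92 - -66}{594} \left(-34\right) = \frac{92 + 66}{594} \left(-34\right) = \frac{1}{594} \cdot 158 \left(-34\right) = \frac{79}{297} \left(-34\right) = - \frac{2686}{297}$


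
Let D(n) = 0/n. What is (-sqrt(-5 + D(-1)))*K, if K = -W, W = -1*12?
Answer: -12*I*sqrt(5) ≈ -26.833*I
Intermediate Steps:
W = -12
D(n) = 0
K = 12 (K = -1*(-12) = 12)
(-sqrt(-5 + D(-1)))*K = -sqrt(-5 + 0)*12 = -sqrt(-5)*12 = -I*sqrt(5)*12 = -12*I*sqrt(5)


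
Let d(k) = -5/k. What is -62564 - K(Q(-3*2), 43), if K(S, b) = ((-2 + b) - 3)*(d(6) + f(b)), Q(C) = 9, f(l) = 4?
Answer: -188053/3 ≈ -62684.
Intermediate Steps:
K(S, b) = -95/6 + 19*b/6 (K(S, b) = ((-2 + b) - 3)*(-5/6 + 4) = (-5 + b)*(-5*⅙ + 4) = (-5 + b)*(-⅚ + 4) = (-5 + b)*(19/6) = -95/6 + 19*b/6)
-62564 - K(Q(-3*2), 43) = -62564 - (-95/6 + (19/6)*43) = -62564 - (-95/6 + 817/6) = -62564 - 1*361/3 = -62564 - 361/3 = -188053/3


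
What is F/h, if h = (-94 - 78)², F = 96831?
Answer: 96831/29584 ≈ 3.2731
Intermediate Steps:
h = 29584 (h = (-172)² = 29584)
F/h = 96831/29584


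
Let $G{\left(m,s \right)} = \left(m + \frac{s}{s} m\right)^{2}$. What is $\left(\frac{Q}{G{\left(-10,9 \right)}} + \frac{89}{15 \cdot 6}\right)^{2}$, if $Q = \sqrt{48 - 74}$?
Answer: $\frac{6335747}{6480000} + \frac{89 i \sqrt{26}}{18000} \approx 0.97774 + 0.025212 i$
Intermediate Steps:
$Q = i \sqrt{26}$ ($Q = \sqrt{-26} = i \sqrt{26} \approx 5.099 i$)
$G{\left(m,s \right)} = 4 m^{2}$ ($G{\left(m,s \right)} = \left(m + 1 m\right)^{2} = \left(m + m\right)^{2} = \left(2 m\right)^{2} = 4 m^{2}$)
$\left(\frac{Q}{G{\left(-10,9 \right)}} + \frac{89}{15 \cdot 6}\right)^{2} = \left(\frac{i \sqrt{26}}{4 \left(-10\right)^{2}} + \frac{89}{15 \cdot 6}\right)^{2} = \left(\frac{i \sqrt{26}}{4 \cdot 100} + \frac{89}{90}\right)^{2} = \left(\frac{i \sqrt{26}}{400} + 89 \cdot \frac{1}{90}\right)^{2} = \left(i \sqrt{26} \cdot \frac{1}{400} + \frac{89}{90}\right)^{2} = \left(\frac{i \sqrt{26}}{400} + \frac{89}{90}\right)^{2} = \left(\frac{89}{90} + \frac{i \sqrt{26}}{400}\right)^{2}$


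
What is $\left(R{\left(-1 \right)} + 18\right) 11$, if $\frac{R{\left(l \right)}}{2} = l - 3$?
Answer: $110$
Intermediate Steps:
$R{\left(l \right)} = -6 + 2 l$ ($R{\left(l \right)} = 2 \left(l - 3\right) = 2 \left(-3 + l\right) = -6 + 2 l$)
$\left(R{\left(-1 \right)} + 18\right) 11 = \left(\left(-6 + 2 \left(-1\right)\right) + 18\right) 11 = \left(\left(-6 - 2\right) + 18\right) 11 = \left(-8 + 18\right) 11 = 10 \cdot 11 = 110$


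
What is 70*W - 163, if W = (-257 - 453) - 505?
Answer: -85213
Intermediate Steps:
W = -1215 (W = -710 - 505 = -1215)
70*W - 163 = 70*(-1215) - 163 = -85050 - 163 = -85213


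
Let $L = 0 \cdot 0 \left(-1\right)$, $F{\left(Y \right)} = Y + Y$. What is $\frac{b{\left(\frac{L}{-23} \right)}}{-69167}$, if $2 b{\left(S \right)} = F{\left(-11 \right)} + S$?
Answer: $\frac{11}{69167} \approx 0.00015904$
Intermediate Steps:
$F{\left(Y \right)} = 2 Y$
$L = 0$ ($L = 0 \left(-1\right) = 0$)
$b{\left(S \right)} = -11 + \frac{S}{2}$ ($b{\left(S \right)} = \frac{2 \left(-11\right) + S}{2} = \frac{-22 + S}{2} = -11 + \frac{S}{2}$)
$\frac{b{\left(\frac{L}{-23} \right)}}{-69167} = \frac{-11 + \frac{0 \frac{1}{-23}}{2}}{-69167} = \left(-11 + \frac{0 \left(- \frac{1}{23}\right)}{2}\right) \left(- \frac{1}{69167}\right) = \left(-11 + \frac{1}{2} \cdot 0\right) \left(- \frac{1}{69167}\right) = \left(-11 + 0\right) \left(- \frac{1}{69167}\right) = \left(-11\right) \left(- \frac{1}{69167}\right) = \frac{11}{69167}$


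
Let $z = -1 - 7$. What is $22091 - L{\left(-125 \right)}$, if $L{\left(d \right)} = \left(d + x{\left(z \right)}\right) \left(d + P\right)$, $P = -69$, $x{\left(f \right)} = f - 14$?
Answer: $-6427$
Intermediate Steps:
$z = -8$
$x{\left(f \right)} = -14 + f$
$L{\left(d \right)} = \left(-69 + d\right) \left(-22 + d\right)$ ($L{\left(d \right)} = \left(d - 22\right) \left(d - 69\right) = \left(d - 22\right) \left(-69 + d\right) = \left(-22 + d\right) \left(-69 + d\right) = \left(-69 + d\right) \left(-22 + d\right)$)
$22091 - L{\left(-125 \right)} = 22091 - \left(1518 + \left(-125\right)^{2} - -11375\right) = 22091 - \left(1518 + 15625 + 11375\right) = 22091 - 28518 = -6427$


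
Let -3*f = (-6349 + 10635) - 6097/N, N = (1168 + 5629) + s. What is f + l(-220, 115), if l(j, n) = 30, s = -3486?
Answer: -661279/473 ≈ -1398.1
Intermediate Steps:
N = 3311 (N = (1168 + 5629) - 3486 = 6797 - 3486 = 3311)
f = -675469/473 (f = -((-6349 + 10635) - 6097/3311)/3 = -(4286 - 6097*1/3311)/3 = -(4286 - 871/473)/3 = -1/3*2026407/473 = -675469/473 ≈ -1428.1)
f + l(-220, 115) = -675469/473 + 30 = -661279/473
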